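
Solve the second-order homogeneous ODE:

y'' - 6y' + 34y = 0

Characteristic equation: r² - 6r + 34 = 0
Roots: r = 3 ± 5i (complex conjugates)
General solution: y = e^(3x)(C₁cos(5x) + C₂sin(5x))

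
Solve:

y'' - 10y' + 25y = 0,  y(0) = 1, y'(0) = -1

General solution: y = (C₁ + C₂x)e^(5x)
Repeated root r = 5
Applying ICs: C₁ = 1, C₂ = -6
Particular solution: y = (1 - 6x)e^(5x)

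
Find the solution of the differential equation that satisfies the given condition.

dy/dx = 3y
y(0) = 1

General solution: y = Ce^(3x)
Applying IC y(0) = 1:
Particular solution: y = e^(3x)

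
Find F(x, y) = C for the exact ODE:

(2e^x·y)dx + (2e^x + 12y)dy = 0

Verify exactness: ∂M/∂y = ∂N/∂x ✓
Find F(x,y) such that ∂F/∂x = M, ∂F/∂y = N
Solution: 2e^x·y + 6y² = C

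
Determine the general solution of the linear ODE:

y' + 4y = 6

Using integrating factor method:

General solution: y = 3/2 + Ce^(-4x)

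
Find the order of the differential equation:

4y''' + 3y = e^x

The order is 3 (highest derivative is of order 3).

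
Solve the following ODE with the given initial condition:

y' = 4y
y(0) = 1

General solution: y = Ce^(4x)
Applying IC y(0) = 1:
Particular solution: y = e^(4x)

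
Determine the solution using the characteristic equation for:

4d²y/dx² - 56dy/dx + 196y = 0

Characteristic equation: 4r² - 56r + 196 = 0
Divide by 4: r² - 14r + 49 = 0
Factored: (r - 7)² = 0
Repeated root: r = 7
General solution: y = (C₁ + C₂x)e^(7x)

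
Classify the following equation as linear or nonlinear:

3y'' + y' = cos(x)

Linear (y and its derivatives appear to the first power only, no products of y terms)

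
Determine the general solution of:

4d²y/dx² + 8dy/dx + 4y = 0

Characteristic equation: 4r² + 8r + 4 = 0
Divide by 4: r² + 2r + 1 = 0
Factored: (r + 1)² = 0
Repeated root: r = -1
General solution: y = (C₁ + C₂x)e^(-x)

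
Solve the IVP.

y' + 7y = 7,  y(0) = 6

General solution: y = 1 + Ce^(-7x)
Applying y(0) = 6: C = 6 - 1 = 5
Particular solution: y = 1 + 5e^(-7x)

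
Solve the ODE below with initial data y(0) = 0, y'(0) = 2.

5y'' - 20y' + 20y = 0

General solution: y = (C₁ + C₂x)e^(2x)
Repeated root r = 2
Applying ICs: C₁ = 0, C₂ = 2
Particular solution: y = 2xe^(2x)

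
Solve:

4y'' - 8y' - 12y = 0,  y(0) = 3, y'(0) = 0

General solution: y = C₁e^(3x) + C₂e^(-x)
Applying ICs: C₁ = 3/4, C₂ = 9/4
Particular solution: y = (3/4)e^(3x) + (9/4)e^(-x)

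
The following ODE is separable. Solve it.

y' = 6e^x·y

Separating variables and integrating:
ln|y| = 6e^x + C

General solution: y = Ce^(6e^x)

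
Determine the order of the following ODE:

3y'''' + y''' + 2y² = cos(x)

The order is 4 (highest derivative is of order 4).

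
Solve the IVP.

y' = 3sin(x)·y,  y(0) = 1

General solution: y = Ce^(-3cos(x))
Applying IC y(0) = 1:
Particular solution: y = e^(3(1-cos(x)))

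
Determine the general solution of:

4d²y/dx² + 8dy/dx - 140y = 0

Characteristic equation: 4r² + 8r - 140 = 0
Divide by 4: r² + 2r - 35 = 0
Roots: r = 5, -7 (distinct real)
General solution: y = C₁e^(5x) + C₂e^(-7x)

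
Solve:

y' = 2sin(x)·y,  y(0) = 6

General solution: y = Ce^(-2cos(x))
Applying IC y(0) = 6:
Particular solution: y = 6e^(2(1-cos(x)))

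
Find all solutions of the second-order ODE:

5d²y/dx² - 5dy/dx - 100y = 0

Characteristic equation: 5r² - 5r - 100 = 0
Divide by 5: r² - r - 20 = 0
Roots: r = 5, -4 (distinct real)
General solution: y = C₁e^(5x) + C₂e^(-4x)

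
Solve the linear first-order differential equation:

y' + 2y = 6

Using integrating factor method:

General solution: y = 3 + Ce^(-2x)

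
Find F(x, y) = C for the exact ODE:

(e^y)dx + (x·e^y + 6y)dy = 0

Verify exactness: ∂M/∂y = ∂N/∂x ✓
Find F(x,y) such that ∂F/∂x = M, ∂F/∂y = N
Solution: x·e^y + 3y² = C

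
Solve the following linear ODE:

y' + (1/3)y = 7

Using integrating factor method:

General solution: y = 21 + Ce^(-x/3)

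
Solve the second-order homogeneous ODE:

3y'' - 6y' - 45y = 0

Characteristic equation: 3r² - 6r - 45 = 0
Divide by 3: r² - 2r - 15 = 0
Roots: r = 5, -3 (distinct real)
General solution: y = C₁e^(5x) + C₂e^(-3x)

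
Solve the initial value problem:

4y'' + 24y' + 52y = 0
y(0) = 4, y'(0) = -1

General solution: y = e^(-3x)(C₁cos(2x) + C₂sin(2x))
Complex roots r = -3 ± 2i
Applying ICs: C₁ = 4, C₂ = 11/2
Particular solution: y = e^(-3x)(4cos(2x) + (11/2)sin(2x))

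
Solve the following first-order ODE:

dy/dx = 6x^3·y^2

Separating variables and integrating:
-1/y = 3x^4/2 + C

General solution: y^-1 = (-3/2)x^4 + C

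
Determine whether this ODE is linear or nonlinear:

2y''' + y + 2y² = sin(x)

Nonlinear (y² term)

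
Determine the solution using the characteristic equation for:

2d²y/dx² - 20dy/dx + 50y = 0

Characteristic equation: 2r² - 20r + 50 = 0
Divide by 2: r² - 10r + 25 = 0
Factored: (r - 5)² = 0
Repeated root: r = 5
General solution: y = (C₁ + C₂x)e^(5x)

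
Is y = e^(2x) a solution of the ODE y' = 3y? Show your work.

Verification:
y = e^(2x)
y' = 2e^(2x)
But 3y = 3e^(2x)
y' ≠ 3y — the derivative does not match

No, it is not a solution.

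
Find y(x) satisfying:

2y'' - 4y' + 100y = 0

Characteristic equation: 2r² - 4r + 100 = 0
Divide by 2: r² - 2r + 50 = 0
Roots: r = 1 ± 7i (complex conjugates)
General solution: y = e^x(C₁cos(7x) + C₂sin(7x))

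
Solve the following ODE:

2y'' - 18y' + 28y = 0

Characteristic equation: 2r² - 18r + 28 = 0
Divide by 2: r² - 9r + 14 = 0
Roots: r = 7, 2 (distinct real)
General solution: y = C₁e^(7x) + C₂e^(2x)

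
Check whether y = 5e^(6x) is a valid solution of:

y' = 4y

Verification:
y = 5e^(6x)
y' = 30e^(6x)
But 4y = 20e^(6x)
y' ≠ 4y — the derivative does not match

No, it is not a solution.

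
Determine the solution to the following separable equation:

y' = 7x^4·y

Separating variables and integrating:
ln|y| = 7x^5/5 + C

General solution: y = Ce^(7x^5/5)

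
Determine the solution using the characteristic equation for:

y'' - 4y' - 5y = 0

Characteristic equation: r² - 4r - 5 = 0
Roots: r = 5, -1 (distinct real)
General solution: y = C₁e^(5x) + C₂e^(-x)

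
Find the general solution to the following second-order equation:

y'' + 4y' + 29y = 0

Characteristic equation: r² + 4r + 29 = 0
Roots: r = -2 ± 5i (complex conjugates)
General solution: y = e^(-2x)(C₁cos(5x) + C₂sin(5x))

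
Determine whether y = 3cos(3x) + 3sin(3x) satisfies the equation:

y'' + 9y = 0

Verification:
y'' = -27cos(3x) - 27sin(3x)
y'' + 9y = 0 ✓

Yes, it is a solution.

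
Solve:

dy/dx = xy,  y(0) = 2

General solution: y = Ce^(x²/2)
Applying IC y(0) = 2:
Particular solution: y = 2e^(x²/2)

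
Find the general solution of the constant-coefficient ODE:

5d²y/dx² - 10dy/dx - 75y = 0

Characteristic equation: 5r² - 10r - 75 = 0
Divide by 5: r² - 2r - 15 = 0
Roots: r = 5, -3 (distinct real)
General solution: y = C₁e^(5x) + C₂e^(-3x)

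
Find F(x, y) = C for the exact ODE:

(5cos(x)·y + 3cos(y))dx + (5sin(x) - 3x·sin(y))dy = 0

Verify exactness: ∂M/∂y = ∂N/∂x ✓
Find F(x,y) such that ∂F/∂x = M, ∂F/∂y = N
Solution: 5sin(x)·y + 3x·cos(y) = C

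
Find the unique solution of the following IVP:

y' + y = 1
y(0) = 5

General solution: y = 1 + Ce^(-x)
Applying y(0) = 5: C = 5 - 1 = 4
Particular solution: y = 1 + 4e^(-x)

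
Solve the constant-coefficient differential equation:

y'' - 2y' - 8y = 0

Characteristic equation: r² - 2r - 8 = 0
Roots: r = 4, -2 (distinct real)
General solution: y = C₁e^(4x) + C₂e^(-2x)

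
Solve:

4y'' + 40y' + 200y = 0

Characteristic equation: 4r² + 40r + 200 = 0
Divide by 4: r² + 10r + 50 = 0
Roots: r = -5 ± 5i (complex conjugates)
General solution: y = e^(-5x)(C₁cos(5x) + C₂sin(5x))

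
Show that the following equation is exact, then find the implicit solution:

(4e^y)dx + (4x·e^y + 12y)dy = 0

Verify exactness: ∂M/∂y = ∂N/∂x ✓
Find F(x,y) such that ∂F/∂x = M, ∂F/∂y = N
Solution: 4x·e^y + 6y² = C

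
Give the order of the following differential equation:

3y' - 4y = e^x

The order is 1 (highest derivative is of order 1).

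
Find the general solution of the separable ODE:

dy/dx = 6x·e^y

Separating variables and integrating:
-e^(-y) = 3x² + C

General solution: y = -ln(C - 3x²)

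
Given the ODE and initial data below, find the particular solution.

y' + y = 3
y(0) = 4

General solution: y = 3 + Ce^(-x)
Applying y(0) = 4: C = 4 - 3 = 1
Particular solution: y = 3 + e^(-x)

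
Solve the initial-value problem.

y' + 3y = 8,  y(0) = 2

General solution: y = 8/3 + Ce^(-3x)
Applying y(0) = 2: C = 2 - 8/3 = -2/3
Particular solution: y = 8/3 - (2/3)e^(-3x)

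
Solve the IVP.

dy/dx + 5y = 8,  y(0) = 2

General solution: y = 8/5 + Ce^(-5x)
Applying y(0) = 2: C = 2 - 8/5 = 2/5
Particular solution: y = 8/5 + (2/5)e^(-5x)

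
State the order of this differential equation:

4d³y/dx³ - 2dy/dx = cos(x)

The order is 3 (highest derivative is of order 3).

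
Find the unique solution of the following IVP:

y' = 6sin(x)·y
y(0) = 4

General solution: y = Ce^(-6cos(x))
Applying IC y(0) = 4:
Particular solution: y = 4e^(6(1-cos(x)))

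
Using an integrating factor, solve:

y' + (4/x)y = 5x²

Using integrating factor method:

General solution: y = (5/7)x^3 + Cx^(-4)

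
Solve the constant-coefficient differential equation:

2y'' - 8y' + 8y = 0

Characteristic equation: 2r² - 8r + 8 = 0
Divide by 2: r² - 4r + 4 = 0
Factored: (r - 2)² = 0
Repeated root: r = 2
General solution: y = (C₁ + C₂x)e^(2x)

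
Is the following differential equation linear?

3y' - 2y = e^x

Yes. Linear (y and its derivatives appear to the first power only, no products of y terms)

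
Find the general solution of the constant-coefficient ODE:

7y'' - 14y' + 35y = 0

Characteristic equation: 7r² - 14r + 35 = 0
Divide by 7: r² - 2r + 5 = 0
Roots: r = 1 ± 2i (complex conjugates)
General solution: y = e^x(C₁cos(2x) + C₂sin(2x))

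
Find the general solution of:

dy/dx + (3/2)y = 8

Using integrating factor method:

General solution: y = 16/3 + Ce^(-3x/2)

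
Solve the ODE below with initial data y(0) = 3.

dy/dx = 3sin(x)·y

General solution: y = Ce^(-3cos(x))
Applying IC y(0) = 3:
Particular solution: y = 3e^(3(1-cos(x)))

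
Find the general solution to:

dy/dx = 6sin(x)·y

Separating variables and integrating:
ln|y| = -6cos(x) + C

General solution: y = Ce^(-6cos(x))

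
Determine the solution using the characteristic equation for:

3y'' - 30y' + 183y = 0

Characteristic equation: 3r² - 30r + 183 = 0
Divide by 3: r² - 10r + 61 = 0
Roots: r = 5 ± 6i (complex conjugates)
General solution: y = e^(5x)(C₁cos(6x) + C₂sin(6x))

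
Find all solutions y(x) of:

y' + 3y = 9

Using integrating factor method:

General solution: y = 3 + Ce^(-3x)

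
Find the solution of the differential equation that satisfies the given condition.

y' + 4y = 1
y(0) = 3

General solution: y = 1/4 + Ce^(-4x)
Applying y(0) = 3: C = 3 - 1/4 = 11/4
Particular solution: y = 1/4 + (11/4)e^(-4x)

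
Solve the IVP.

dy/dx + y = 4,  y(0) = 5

General solution: y = 4 + Ce^(-x)
Applying y(0) = 5: C = 5 - 4 = 1
Particular solution: y = 4 + e^(-x)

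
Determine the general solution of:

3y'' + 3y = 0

Characteristic equation: 3r² + 3 = 0
Divide by 3: r² + 1 = 0
Roots: r = ±i (complex conjugates)
General solution: y = C₁cos(x) + C₂sin(x)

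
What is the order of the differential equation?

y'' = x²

The order is 2 (highest derivative is of order 2).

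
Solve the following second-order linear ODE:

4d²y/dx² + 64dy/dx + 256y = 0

Characteristic equation: 4r² + 64r + 256 = 0
Divide by 4: r² + 16r + 64 = 0
Factored: (r + 8)² = 0
Repeated root: r = -8
General solution: y = (C₁ + C₂x)e^(-8x)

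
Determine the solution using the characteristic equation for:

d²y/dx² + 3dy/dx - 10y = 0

Characteristic equation: r² + 3r - 10 = 0
Roots: r = 2, -5 (distinct real)
General solution: y = C₁e^(2x) + C₂e^(-5x)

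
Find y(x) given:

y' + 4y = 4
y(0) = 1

General solution: y = 1 + Ce^(-4x)
Applying y(0) = 1: C = 1 - 1 = 0
Particular solution: y = 1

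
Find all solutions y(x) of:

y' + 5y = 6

Using integrating factor method:

General solution: y = 6/5 + Ce^(-5x)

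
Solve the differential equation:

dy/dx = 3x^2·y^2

Separating variables and integrating:
-1/y = x^3 + C

General solution: y^-1 = -x^3 + C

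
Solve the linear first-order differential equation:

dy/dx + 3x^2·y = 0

Using integrating factor method:

General solution: y = Ce^(-x^3)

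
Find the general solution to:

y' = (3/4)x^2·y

Separating variables and integrating:
ln|y| = x^3/4 + C

General solution: y = Ce^(x^3/4)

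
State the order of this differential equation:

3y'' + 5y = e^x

The order is 2 (highest derivative is of order 2).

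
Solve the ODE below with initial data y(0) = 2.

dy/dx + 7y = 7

General solution: y = 1 + Ce^(-7x)
Applying y(0) = 2: C = 2 - 1 = 1
Particular solution: y = 1 + e^(-7x)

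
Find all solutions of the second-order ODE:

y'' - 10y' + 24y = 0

Characteristic equation: r² - 10r + 24 = 0
Roots: r = 4, 6 (distinct real)
General solution: y = C₁e^(4x) + C₂e^(6x)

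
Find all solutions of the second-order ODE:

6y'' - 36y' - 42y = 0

Characteristic equation: 6r² - 36r - 42 = 0
Divide by 6: r² - 6r - 7 = 0
Roots: r = 7, -1 (distinct real)
General solution: y = C₁e^(7x) + C₂e^(-x)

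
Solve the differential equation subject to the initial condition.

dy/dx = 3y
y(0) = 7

General solution: y = Ce^(3x)
Applying IC y(0) = 7:
Particular solution: y = 7e^(3x)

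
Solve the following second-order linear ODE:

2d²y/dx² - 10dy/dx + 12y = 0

Characteristic equation: 2r² - 10r + 12 = 0
Divide by 2: r² - 5r + 6 = 0
Roots: r = 3, 2 (distinct real)
General solution: y = C₁e^(3x) + C₂e^(2x)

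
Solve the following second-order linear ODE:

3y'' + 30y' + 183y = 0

Characteristic equation: 3r² + 30r + 183 = 0
Divide by 3: r² + 10r + 61 = 0
Roots: r = -5 ± 6i (complex conjugates)
General solution: y = e^(-5x)(C₁cos(6x) + C₂sin(6x))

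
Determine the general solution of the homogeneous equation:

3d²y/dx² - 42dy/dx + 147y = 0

Characteristic equation: 3r² - 42r + 147 = 0
Divide by 3: r² - 14r + 49 = 0
Factored: (r - 7)² = 0
Repeated root: r = 7
General solution: y = (C₁ + C₂x)e^(7x)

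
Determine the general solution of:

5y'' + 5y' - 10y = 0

Characteristic equation: 5r² + 5r - 10 = 0
Divide by 5: r² + r - 2 = 0
Roots: r = 1, -2 (distinct real)
General solution: y = C₁e^x + C₂e^(-2x)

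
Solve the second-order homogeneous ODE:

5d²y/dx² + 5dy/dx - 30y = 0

Characteristic equation: 5r² + 5r - 30 = 0
Divide by 5: r² + r - 6 = 0
Roots: r = 2, -3 (distinct real)
General solution: y = C₁e^(2x) + C₂e^(-3x)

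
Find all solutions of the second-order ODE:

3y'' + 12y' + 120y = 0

Characteristic equation: 3r² + 12r + 120 = 0
Divide by 3: r² + 4r + 40 = 0
Roots: r = -2 ± 6i (complex conjugates)
General solution: y = e^(-2x)(C₁cos(6x) + C₂sin(6x))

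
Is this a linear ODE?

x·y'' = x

Yes. Linear (y and its derivatives appear to the first power only, no products of y terms)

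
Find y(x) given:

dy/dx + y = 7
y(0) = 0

General solution: y = 7 + Ce^(-x)
Applying y(0) = 0: C = 0 - 7 = -7
Particular solution: y = 7 - 7e^(-x)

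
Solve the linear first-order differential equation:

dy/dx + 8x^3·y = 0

Using integrating factor method:

General solution: y = Ce^(-2x^4)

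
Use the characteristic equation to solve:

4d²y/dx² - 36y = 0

Characteristic equation: 4r² - 36 = 0
Divide by 4: r² - 9 = 0
Roots: r = 3, -3 (distinct real)
General solution: y = C₁e^(3x) + C₂e^(-3x)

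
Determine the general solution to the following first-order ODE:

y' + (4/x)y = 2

Using integrating factor method:

General solution: y = (2/5)x + Cx^(-4)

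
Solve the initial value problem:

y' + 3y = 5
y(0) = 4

General solution: y = 5/3 + Ce^(-3x)
Applying y(0) = 4: C = 4 - 5/3 = 7/3
Particular solution: y = 5/3 + (7/3)e^(-3x)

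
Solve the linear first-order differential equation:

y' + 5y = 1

Using integrating factor method:

General solution: y = 1/5 + Ce^(-5x)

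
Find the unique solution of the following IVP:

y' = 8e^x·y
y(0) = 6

General solution: y = Ce^(8e^x)
Applying IC y(0) = 6:
Particular solution: y = 6e^(8(e^x - 1))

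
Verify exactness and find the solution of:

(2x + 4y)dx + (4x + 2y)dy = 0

Verify exactness: ∂M/∂y = ∂N/∂x ✓
Find F(x,y) such that ∂F/∂x = M, ∂F/∂y = N
Solution: x² + 4xy + y² = C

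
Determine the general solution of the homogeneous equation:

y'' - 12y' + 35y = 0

Characteristic equation: r² - 12r + 35 = 0
Roots: r = 5, 7 (distinct real)
General solution: y = C₁e^(5x) + C₂e^(7x)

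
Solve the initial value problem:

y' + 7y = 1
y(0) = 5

General solution: y = 1/7 + Ce^(-7x)
Applying y(0) = 5: C = 5 - 1/7 = 34/7
Particular solution: y = 1/7 + (34/7)e^(-7x)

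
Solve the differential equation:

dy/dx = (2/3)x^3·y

Separating variables and integrating:
ln|y| = x^4/6 + C

General solution: y = Ce^(x^4/6)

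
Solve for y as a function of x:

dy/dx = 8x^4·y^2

Separating variables and integrating:
-1/y = 8x^5/5 + C

General solution: y^-1 = (-8/5)x^5 + C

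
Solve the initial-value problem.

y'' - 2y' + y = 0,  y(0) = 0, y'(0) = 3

General solution: y = (C₁ + C₂x)e^x
Repeated root r = 1
Applying ICs: C₁ = 0, C₂ = 3
Particular solution: y = 3xe^x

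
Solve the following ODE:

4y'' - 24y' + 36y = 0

Characteristic equation: 4r² - 24r + 36 = 0
Divide by 4: r² - 6r + 9 = 0
Factored: (r - 3)² = 0
Repeated root: r = 3
General solution: y = (C₁ + C₂x)e^(3x)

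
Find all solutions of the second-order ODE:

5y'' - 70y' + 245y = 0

Characteristic equation: 5r² - 70r + 245 = 0
Divide by 5: r² - 14r + 49 = 0
Factored: (r - 7)² = 0
Repeated root: r = 7
General solution: y = (C₁ + C₂x)e^(7x)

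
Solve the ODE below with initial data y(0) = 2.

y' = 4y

General solution: y = Ce^(4x)
Applying IC y(0) = 2:
Particular solution: y = 2e^(4x)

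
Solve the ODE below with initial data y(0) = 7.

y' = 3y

General solution: y = Ce^(3x)
Applying IC y(0) = 7:
Particular solution: y = 7e^(3x)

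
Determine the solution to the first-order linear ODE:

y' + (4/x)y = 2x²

Using integrating factor method:

General solution: y = (2/7)x^3 + Cx^(-4)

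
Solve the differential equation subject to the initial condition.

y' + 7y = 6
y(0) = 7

General solution: y = 6/7 + Ce^(-7x)
Applying y(0) = 7: C = 7 - 6/7 = 43/7
Particular solution: y = 6/7 + (43/7)e^(-7x)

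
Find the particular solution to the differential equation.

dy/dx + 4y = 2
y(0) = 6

General solution: y = 1/2 + Ce^(-4x)
Applying y(0) = 6: C = 6 - 1/2 = 11/2
Particular solution: y = 1/2 + (11/2)e^(-4x)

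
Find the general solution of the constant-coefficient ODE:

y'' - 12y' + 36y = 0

Characteristic equation: r² - 12r + 36 = 0
Factored: (r - 6)² = 0
Repeated root: r = 6
General solution: y = (C₁ + C₂x)e^(6x)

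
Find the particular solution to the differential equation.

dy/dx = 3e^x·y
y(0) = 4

General solution: y = Ce^(3e^x)
Applying IC y(0) = 4:
Particular solution: y = 4e^(3(e^x - 1))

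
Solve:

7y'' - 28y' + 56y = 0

Characteristic equation: 7r² - 28r + 56 = 0
Divide by 7: r² - 4r + 8 = 0
Roots: r = 2 ± 2i (complex conjugates)
General solution: y = e^(2x)(C₁cos(2x) + C₂sin(2x))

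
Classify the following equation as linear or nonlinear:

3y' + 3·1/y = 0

Nonlinear (1/y term)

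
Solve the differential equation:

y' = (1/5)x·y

Separating variables and integrating:
ln|y| = x^2/10 + C

General solution: y = Ce^(x^2/10)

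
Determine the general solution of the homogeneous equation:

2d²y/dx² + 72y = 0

Characteristic equation: 2r² + 72 = 0
Divide by 2: r² + 36 = 0
Roots: r = ±6i (complex conjugates)
General solution: y = C₁cos(6x) + C₂sin(6x)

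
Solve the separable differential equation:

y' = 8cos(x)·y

Separating variables and integrating:
ln|y| = 8sin(x) + C

General solution: y = Ce^(8sin(x))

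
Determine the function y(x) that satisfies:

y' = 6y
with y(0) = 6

General solution: y = Ce^(6x)
Applying IC y(0) = 6:
Particular solution: y = 6e^(6x)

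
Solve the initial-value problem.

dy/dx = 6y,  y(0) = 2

General solution: y = Ce^(6x)
Applying IC y(0) = 2:
Particular solution: y = 2e^(6x)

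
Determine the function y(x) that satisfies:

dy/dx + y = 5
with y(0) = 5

General solution: y = 5 + Ce^(-x)
Applying y(0) = 5: C = 5 - 5 = 0
Particular solution: y = 5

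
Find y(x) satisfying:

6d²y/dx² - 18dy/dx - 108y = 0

Characteristic equation: 6r² - 18r - 108 = 0
Divide by 6: r² - 3r - 18 = 0
Roots: r = 6, -3 (distinct real)
General solution: y = C₁e^(6x) + C₂e^(-3x)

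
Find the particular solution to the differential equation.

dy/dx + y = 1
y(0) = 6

General solution: y = 1 + Ce^(-x)
Applying y(0) = 6: C = 6 - 1 = 5
Particular solution: y = 1 + 5e^(-x)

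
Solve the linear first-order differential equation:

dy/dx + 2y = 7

Using integrating factor method:

General solution: y = 7/2 + Ce^(-2x)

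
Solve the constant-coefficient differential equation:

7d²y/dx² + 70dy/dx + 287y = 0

Characteristic equation: 7r² + 70r + 287 = 0
Divide by 7: r² + 10r + 41 = 0
Roots: r = -5 ± 4i (complex conjugates)
General solution: y = e^(-5x)(C₁cos(4x) + C₂sin(4x))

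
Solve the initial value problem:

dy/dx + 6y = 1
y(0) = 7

General solution: y = 1/6 + Ce^(-6x)
Applying y(0) = 7: C = 7 - 1/6 = 41/6
Particular solution: y = 1/6 + (41/6)e^(-6x)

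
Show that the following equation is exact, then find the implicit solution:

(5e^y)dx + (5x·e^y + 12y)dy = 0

Verify exactness: ∂M/∂y = ∂N/∂x ✓
Find F(x,y) such that ∂F/∂x = M, ∂F/∂y = N
Solution: 5x·e^y + 6y² = C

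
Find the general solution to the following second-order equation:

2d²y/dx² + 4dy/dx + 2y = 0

Characteristic equation: 2r² + 4r + 2 = 0
Divide by 2: r² + 2r + 1 = 0
Factored: (r + 1)² = 0
Repeated root: r = -1
General solution: y = (C₁ + C₂x)e^(-x)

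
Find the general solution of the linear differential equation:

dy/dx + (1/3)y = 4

Using integrating factor method:

General solution: y = 12 + Ce^(-x/3)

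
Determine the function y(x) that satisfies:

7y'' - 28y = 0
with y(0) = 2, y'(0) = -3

General solution: y = C₁e^(2x) + C₂e^(-2x)
Applying ICs: C₁ = 1/4, C₂ = 7/4
Particular solution: y = (1/4)e^(2x) + (7/4)e^(-2x)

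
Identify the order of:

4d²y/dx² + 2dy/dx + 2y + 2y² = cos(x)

The order is 2 (highest derivative is of order 2).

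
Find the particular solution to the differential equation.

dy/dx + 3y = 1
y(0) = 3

General solution: y = 1/3 + Ce^(-3x)
Applying y(0) = 3: C = 3 - 1/3 = 8/3
Particular solution: y = 1/3 + (8/3)e^(-3x)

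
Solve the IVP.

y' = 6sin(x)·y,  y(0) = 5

General solution: y = Ce^(-6cos(x))
Applying IC y(0) = 5:
Particular solution: y = 5e^(6(1-cos(x)))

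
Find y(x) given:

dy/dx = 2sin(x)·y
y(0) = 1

General solution: y = Ce^(-2cos(x))
Applying IC y(0) = 1:
Particular solution: y = e^(2(1-cos(x)))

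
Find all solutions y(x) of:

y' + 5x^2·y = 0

Using integrating factor method:

General solution: y = Ce^(-5x^3/3)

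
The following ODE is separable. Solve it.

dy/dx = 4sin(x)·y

Separating variables and integrating:
ln|y| = -4cos(x) + C

General solution: y = Ce^(-4cos(x))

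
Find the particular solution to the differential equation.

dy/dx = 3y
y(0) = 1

General solution: y = Ce^(3x)
Applying IC y(0) = 1:
Particular solution: y = e^(3x)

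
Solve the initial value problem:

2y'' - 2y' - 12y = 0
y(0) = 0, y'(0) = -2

General solution: y = C₁e^(3x) + C₂e^(-2x)
Applying ICs: C₁ = -2/5, C₂ = 2/5
Particular solution: y = -(2/5)e^(3x) + (2/5)e^(-2x)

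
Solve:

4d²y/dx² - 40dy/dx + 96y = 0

Characteristic equation: 4r² - 40r + 96 = 0
Divide by 4: r² - 10r + 24 = 0
Roots: r = 4, 6 (distinct real)
General solution: y = C₁e^(4x) + C₂e^(6x)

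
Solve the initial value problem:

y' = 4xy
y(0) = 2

General solution: y = Ce^(2x²)
Applying IC y(0) = 2:
Particular solution: y = 2e^(2x²)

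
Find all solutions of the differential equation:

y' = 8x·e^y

Separating variables and integrating:
-e^(-y) = 4x² + C

General solution: y = -ln(C - 4x²)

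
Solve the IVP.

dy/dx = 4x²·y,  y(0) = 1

General solution: y = Ce^(4x³/3)
Applying IC y(0) = 1:
Particular solution: y = e^(4x³/3)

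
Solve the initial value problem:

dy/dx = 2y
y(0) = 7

General solution: y = Ce^(2x)
Applying IC y(0) = 7:
Particular solution: y = 7e^(2x)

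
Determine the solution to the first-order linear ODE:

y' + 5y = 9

Using integrating factor method:

General solution: y = 9/5 + Ce^(-5x)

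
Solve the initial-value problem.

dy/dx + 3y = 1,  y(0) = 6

General solution: y = 1/3 + Ce^(-3x)
Applying y(0) = 6: C = 6 - 1/3 = 17/3
Particular solution: y = 1/3 + (17/3)e^(-3x)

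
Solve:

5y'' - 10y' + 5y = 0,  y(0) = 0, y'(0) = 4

General solution: y = (C₁ + C₂x)e^x
Repeated root r = 1
Applying ICs: C₁ = 0, C₂ = 4
Particular solution: y = 4xe^x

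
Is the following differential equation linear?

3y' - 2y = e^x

Yes. Linear (y and its derivatives appear to the first power only, no products of y terms)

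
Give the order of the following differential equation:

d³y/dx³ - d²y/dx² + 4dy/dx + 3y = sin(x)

The order is 3 (highest derivative is of order 3).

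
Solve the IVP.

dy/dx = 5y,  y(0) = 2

General solution: y = Ce^(5x)
Applying IC y(0) = 2:
Particular solution: y = 2e^(5x)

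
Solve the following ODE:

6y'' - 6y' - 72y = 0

Characteristic equation: 6r² - 6r - 72 = 0
Divide by 6: r² - r - 12 = 0
Roots: r = 4, -3 (distinct real)
General solution: y = C₁e^(4x) + C₂e^(-3x)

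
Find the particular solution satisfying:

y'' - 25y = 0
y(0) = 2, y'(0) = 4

General solution: y = C₁e^(5x) + C₂e^(-5x)
Applying ICs: C₁ = 7/5, C₂ = 3/5
Particular solution: y = (7/5)e^(5x) + (3/5)e^(-5x)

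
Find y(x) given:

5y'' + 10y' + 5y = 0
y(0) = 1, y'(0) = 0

General solution: y = (C₁ + C₂x)e^(-x)
Repeated root r = -1
Applying ICs: C₁ = 1, C₂ = 1
Particular solution: y = (1 + x)e^(-x)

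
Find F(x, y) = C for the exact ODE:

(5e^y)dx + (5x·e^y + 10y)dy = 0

Verify exactness: ∂M/∂y = ∂N/∂x ✓
Find F(x,y) such that ∂F/∂x = M, ∂F/∂y = N
Solution: 5x·e^y + 5y² = C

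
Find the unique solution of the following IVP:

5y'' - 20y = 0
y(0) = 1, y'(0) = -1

General solution: y = C₁e^(2x) + C₂e^(-2x)
Applying ICs: C₁ = 1/4, C₂ = 3/4
Particular solution: y = (1/4)e^(2x) + (3/4)e^(-2x)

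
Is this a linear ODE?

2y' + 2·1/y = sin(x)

No. Nonlinear (1/y term)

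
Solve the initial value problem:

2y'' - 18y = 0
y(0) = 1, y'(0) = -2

General solution: y = C₁e^(3x) + C₂e^(-3x)
Applying ICs: C₁ = 1/6, C₂ = 5/6
Particular solution: y = (1/6)e^(3x) + (5/6)e^(-3x)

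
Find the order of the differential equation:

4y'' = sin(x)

The order is 2 (highest derivative is of order 2).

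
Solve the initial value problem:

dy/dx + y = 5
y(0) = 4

General solution: y = 5 + Ce^(-x)
Applying y(0) = 4: C = 4 - 5 = -1
Particular solution: y = 5 - e^(-x)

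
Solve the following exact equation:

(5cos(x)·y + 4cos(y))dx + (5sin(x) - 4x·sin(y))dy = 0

Verify exactness: ∂M/∂y = ∂N/∂x ✓
Find F(x,y) such that ∂F/∂x = M, ∂F/∂y = N
Solution: 5sin(x)·y + 4x·cos(y) = C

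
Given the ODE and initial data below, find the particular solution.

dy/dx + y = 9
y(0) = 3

General solution: y = 9 + Ce^(-x)
Applying y(0) = 3: C = 3 - 9 = -6
Particular solution: y = 9 - 6e^(-x)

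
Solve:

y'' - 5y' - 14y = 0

Characteristic equation: r² - 5r - 14 = 0
Roots: r = 7, -2 (distinct real)
General solution: y = C₁e^(7x) + C₂e^(-2x)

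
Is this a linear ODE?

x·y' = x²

Yes. Linear (y and its derivatives appear to the first power only, no products of y terms)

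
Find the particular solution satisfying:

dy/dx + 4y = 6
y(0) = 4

General solution: y = 3/2 + Ce^(-4x)
Applying y(0) = 4: C = 4 - 3/2 = 5/2
Particular solution: y = 3/2 + (5/2)e^(-4x)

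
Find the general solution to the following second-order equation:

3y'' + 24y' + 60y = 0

Characteristic equation: 3r² + 24r + 60 = 0
Divide by 3: r² + 8r + 20 = 0
Roots: r = -4 ± 2i (complex conjugates)
General solution: y = e^(-4x)(C₁cos(2x) + C₂sin(2x))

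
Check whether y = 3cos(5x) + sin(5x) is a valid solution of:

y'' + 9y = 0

Verification:
y'' = -75cos(5x) - 25sin(5x)
y'' + 9y ≠ 0 (frequency mismatch: got 25 instead of 9)

No, it is not a solution.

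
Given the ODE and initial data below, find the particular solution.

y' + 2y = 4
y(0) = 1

General solution: y = 2 + Ce^(-2x)
Applying y(0) = 1: C = 1 - 2 = -1
Particular solution: y = 2 - e^(-2x)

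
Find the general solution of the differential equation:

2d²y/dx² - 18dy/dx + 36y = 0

Characteristic equation: 2r² - 18r + 36 = 0
Divide by 2: r² - 9r + 18 = 0
Roots: r = 6, 3 (distinct real)
General solution: y = C₁e^(6x) + C₂e^(3x)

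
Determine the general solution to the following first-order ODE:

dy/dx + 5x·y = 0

Using integrating factor method:

General solution: y = Ce^(-5x^2/2)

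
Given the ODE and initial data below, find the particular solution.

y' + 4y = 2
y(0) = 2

General solution: y = 1/2 + Ce^(-4x)
Applying y(0) = 2: C = 2 - 1/2 = 3/2
Particular solution: y = 1/2 + (3/2)e^(-4x)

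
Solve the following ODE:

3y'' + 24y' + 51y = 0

Characteristic equation: 3r² + 24r + 51 = 0
Divide by 3: r² + 8r + 17 = 0
Roots: r = -4 ± i (complex conjugates)
General solution: y = e^(-4x)(C₁cos(x) + C₂sin(x))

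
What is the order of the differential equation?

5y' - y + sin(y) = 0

The order is 1 (highest derivative is of order 1).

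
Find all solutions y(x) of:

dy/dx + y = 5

Using integrating factor method:

General solution: y = 5 + Ce^(-x)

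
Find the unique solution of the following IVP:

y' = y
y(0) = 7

General solution: y = Ce^x
Applying IC y(0) = 7:
Particular solution: y = 7e^x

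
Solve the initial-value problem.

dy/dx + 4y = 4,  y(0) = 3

General solution: y = 1 + Ce^(-4x)
Applying y(0) = 3: C = 3 - 1 = 2
Particular solution: y = 1 + 2e^(-4x)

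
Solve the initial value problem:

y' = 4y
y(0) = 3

General solution: y = Ce^(4x)
Applying IC y(0) = 3:
Particular solution: y = 3e^(4x)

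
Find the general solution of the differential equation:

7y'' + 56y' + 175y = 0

Characteristic equation: 7r² + 56r + 175 = 0
Divide by 7: r² + 8r + 25 = 0
Roots: r = -4 ± 3i (complex conjugates)
General solution: y = e^(-4x)(C₁cos(3x) + C₂sin(3x))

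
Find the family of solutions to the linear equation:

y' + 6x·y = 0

Using integrating factor method:

General solution: y = Ce^(-3x^2)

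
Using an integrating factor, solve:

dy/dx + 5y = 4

Using integrating factor method:

General solution: y = 4/5 + Ce^(-5x)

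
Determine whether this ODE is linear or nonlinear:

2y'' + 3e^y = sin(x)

Nonlinear (e^y is nonlinear in y)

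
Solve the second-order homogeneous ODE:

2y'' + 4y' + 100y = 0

Characteristic equation: 2r² + 4r + 100 = 0
Divide by 2: r² + 2r + 50 = 0
Roots: r = -1 ± 7i (complex conjugates)
General solution: y = e^(-x)(C₁cos(7x) + C₂sin(7x))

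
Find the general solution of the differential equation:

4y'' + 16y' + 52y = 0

Characteristic equation: 4r² + 16r + 52 = 0
Divide by 4: r² + 4r + 13 = 0
Roots: r = -2 ± 3i (complex conjugates)
General solution: y = e^(-2x)(C₁cos(3x) + C₂sin(3x))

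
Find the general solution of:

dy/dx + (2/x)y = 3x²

Using integrating factor method:

General solution: y = (3/5)x^3 + Cx^(-2)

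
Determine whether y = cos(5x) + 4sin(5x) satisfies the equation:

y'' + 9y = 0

Verification:
y'' = -25cos(5x) - 100sin(5x)
y'' + 9y ≠ 0 (frequency mismatch: got 25 instead of 9)

No, it is not a solution.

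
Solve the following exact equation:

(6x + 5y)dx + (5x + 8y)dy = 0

Verify exactness: ∂M/∂y = ∂N/∂x ✓
Find F(x,y) such that ∂F/∂x = M, ∂F/∂y = N
Solution: 3x² + 5xy + 4y² = C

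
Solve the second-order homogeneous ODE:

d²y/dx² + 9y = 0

Characteristic equation: r² + 9 = 0
Roots: r = ±3i (complex conjugates)
General solution: y = C₁cos(3x) + C₂sin(3x)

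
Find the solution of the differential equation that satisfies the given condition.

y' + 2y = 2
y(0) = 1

General solution: y = 1 + Ce^(-2x)
Applying y(0) = 1: C = 1 - 1 = 0
Particular solution: y = 1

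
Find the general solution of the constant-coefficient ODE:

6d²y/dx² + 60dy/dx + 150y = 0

Characteristic equation: 6r² + 60r + 150 = 0
Divide by 6: r² + 10r + 25 = 0
Factored: (r + 5)² = 0
Repeated root: r = -5
General solution: y = (C₁ + C₂x)e^(-5x)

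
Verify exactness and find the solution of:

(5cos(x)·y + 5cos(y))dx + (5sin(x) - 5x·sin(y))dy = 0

Verify exactness: ∂M/∂y = ∂N/∂x ✓
Find F(x,y) such that ∂F/∂x = M, ∂F/∂y = N
Solution: 5sin(x)·y + 5x·cos(y) = C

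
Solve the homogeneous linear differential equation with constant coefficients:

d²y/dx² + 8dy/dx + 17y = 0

Characteristic equation: r² + 8r + 17 = 0
Roots: r = -4 ± i (complex conjugates)
General solution: y = e^(-4x)(C₁cos(x) + C₂sin(x))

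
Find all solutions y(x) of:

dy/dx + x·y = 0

Using integrating factor method:

General solution: y = Ce^(-x^2/2)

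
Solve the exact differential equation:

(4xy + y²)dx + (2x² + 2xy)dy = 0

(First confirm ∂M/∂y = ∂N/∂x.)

Verify exactness: ∂M/∂y = ∂N/∂x ✓
Find F(x,y) such that ∂F/∂x = M, ∂F/∂y = N
Solution: 2x²y + xy² = C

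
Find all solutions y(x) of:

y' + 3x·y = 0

Using integrating factor method:

General solution: y = Ce^(-3x^2/2)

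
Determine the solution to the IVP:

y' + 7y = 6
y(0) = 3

General solution: y = 6/7 + Ce^(-7x)
Applying y(0) = 3: C = 3 - 6/7 = 15/7
Particular solution: y = 6/7 + (15/7)e^(-7x)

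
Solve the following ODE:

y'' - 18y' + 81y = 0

Characteristic equation: r² - 18r + 81 = 0
Factored: (r - 9)² = 0
Repeated root: r = 9
General solution: y = (C₁ + C₂x)e^(9x)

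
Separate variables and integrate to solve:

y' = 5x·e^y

Separating variables and integrating:
-e^(-y) = 5x²/2 + C

General solution: y = -ln(C - 5x²/2)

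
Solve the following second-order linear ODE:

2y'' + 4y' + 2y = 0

Characteristic equation: 2r² + 4r + 2 = 0
Divide by 2: r² + 2r + 1 = 0
Factored: (r + 1)² = 0
Repeated root: r = -1
General solution: y = (C₁ + C₂x)e^(-x)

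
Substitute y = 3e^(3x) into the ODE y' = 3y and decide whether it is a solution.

Verification:
y = 3e^(3x)
y' = 9e^(3x)
3y = 9e^(3x)
y' = 3y ✓

Yes, it is a solution.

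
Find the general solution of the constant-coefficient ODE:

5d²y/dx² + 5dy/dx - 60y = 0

Characteristic equation: 5r² + 5r - 60 = 0
Divide by 5: r² + r - 12 = 0
Roots: r = 3, -4 (distinct real)
General solution: y = C₁e^(3x) + C₂e^(-4x)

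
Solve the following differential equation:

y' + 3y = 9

Using integrating factor method:

General solution: y = 3 + Ce^(-3x)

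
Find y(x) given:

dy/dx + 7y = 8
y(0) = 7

General solution: y = 8/7 + Ce^(-7x)
Applying y(0) = 7: C = 7 - 8/7 = 41/7
Particular solution: y = 8/7 + (41/7)e^(-7x)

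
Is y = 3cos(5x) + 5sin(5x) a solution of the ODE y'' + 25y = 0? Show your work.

Verification:
y'' = -75cos(5x) - 125sin(5x)
y'' + 25y = 0 ✓

Yes, it is a solution.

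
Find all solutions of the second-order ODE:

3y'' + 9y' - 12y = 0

Characteristic equation: 3r² + 9r - 12 = 0
Divide by 3: r² + 3r - 4 = 0
Roots: r = 1, -4 (distinct real)
General solution: y = C₁e^x + C₂e^(-4x)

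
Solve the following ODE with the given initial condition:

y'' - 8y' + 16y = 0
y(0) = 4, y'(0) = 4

General solution: y = (C₁ + C₂x)e^(4x)
Repeated root r = 4
Applying ICs: C₁ = 4, C₂ = -12
Particular solution: y = (4 - 12x)e^(4x)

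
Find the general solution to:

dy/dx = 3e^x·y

Separating variables and integrating:
ln|y| = 3e^x + C

General solution: y = Ce^(3e^x)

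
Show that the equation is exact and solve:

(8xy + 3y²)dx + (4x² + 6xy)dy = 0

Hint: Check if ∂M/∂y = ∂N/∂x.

Verify exactness: ∂M/∂y = ∂N/∂x ✓
Find F(x,y) such that ∂F/∂x = M, ∂F/∂y = N
Solution: 4x²y + 3xy² = C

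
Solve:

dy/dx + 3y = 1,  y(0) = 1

General solution: y = 1/3 + Ce^(-3x)
Applying y(0) = 1: C = 1 - 1/3 = 2/3
Particular solution: y = 1/3 + (2/3)e^(-3x)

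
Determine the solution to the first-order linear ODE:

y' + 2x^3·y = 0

Using integrating factor method:

General solution: y = Ce^(-x^4/2)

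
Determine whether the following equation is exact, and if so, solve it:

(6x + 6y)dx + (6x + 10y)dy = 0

Verify exactness: ∂M/∂y = ∂N/∂x ✓
Find F(x,y) such that ∂F/∂x = M, ∂F/∂y = N
Solution: 3x² + 6xy + 5y² = C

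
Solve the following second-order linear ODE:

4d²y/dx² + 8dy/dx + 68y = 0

Characteristic equation: 4r² + 8r + 68 = 0
Divide by 4: r² + 2r + 17 = 0
Roots: r = -1 ± 4i (complex conjugates)
General solution: y = e^(-x)(C₁cos(4x) + C₂sin(4x))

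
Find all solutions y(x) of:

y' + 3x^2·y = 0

Using integrating factor method:

General solution: y = Ce^(-x^3)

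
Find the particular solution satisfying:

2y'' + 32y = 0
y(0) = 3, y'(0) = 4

General solution: y = C₁cos(4x) + C₂sin(4x)
Complex roots r = ±4i
Applying ICs: C₁ = 3, C₂ = 1
Particular solution: y = 3cos(4x) + sin(4x)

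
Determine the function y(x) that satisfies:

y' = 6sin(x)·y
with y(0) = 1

General solution: y = Ce^(-6cos(x))
Applying IC y(0) = 1:
Particular solution: y = e^(6(1-cos(x)))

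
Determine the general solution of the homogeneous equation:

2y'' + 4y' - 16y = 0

Characteristic equation: 2r² + 4r - 16 = 0
Divide by 2: r² + 2r - 8 = 0
Roots: r = 2, -4 (distinct real)
General solution: y = C₁e^(2x) + C₂e^(-4x)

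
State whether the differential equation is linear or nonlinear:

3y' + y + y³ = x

Nonlinear (y³ term)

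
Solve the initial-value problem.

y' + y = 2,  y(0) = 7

General solution: y = 2 + Ce^(-x)
Applying y(0) = 7: C = 7 - 2 = 5
Particular solution: y = 2 + 5e^(-x)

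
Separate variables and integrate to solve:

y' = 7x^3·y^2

Separating variables and integrating:
-1/y = 7x^4/4 + C

General solution: y^-1 = (-7/4)x^4 + C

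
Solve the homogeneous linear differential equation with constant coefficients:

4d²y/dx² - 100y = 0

Characteristic equation: 4r² - 100 = 0
Divide by 4: r² - 25 = 0
Roots: r = 5, -5 (distinct real)
General solution: y = C₁e^(5x) + C₂e^(-5x)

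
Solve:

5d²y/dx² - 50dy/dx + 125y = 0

Characteristic equation: 5r² - 50r + 125 = 0
Divide by 5: r² - 10r + 25 = 0
Factored: (r - 5)² = 0
Repeated root: r = 5
General solution: y = (C₁ + C₂x)e^(5x)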